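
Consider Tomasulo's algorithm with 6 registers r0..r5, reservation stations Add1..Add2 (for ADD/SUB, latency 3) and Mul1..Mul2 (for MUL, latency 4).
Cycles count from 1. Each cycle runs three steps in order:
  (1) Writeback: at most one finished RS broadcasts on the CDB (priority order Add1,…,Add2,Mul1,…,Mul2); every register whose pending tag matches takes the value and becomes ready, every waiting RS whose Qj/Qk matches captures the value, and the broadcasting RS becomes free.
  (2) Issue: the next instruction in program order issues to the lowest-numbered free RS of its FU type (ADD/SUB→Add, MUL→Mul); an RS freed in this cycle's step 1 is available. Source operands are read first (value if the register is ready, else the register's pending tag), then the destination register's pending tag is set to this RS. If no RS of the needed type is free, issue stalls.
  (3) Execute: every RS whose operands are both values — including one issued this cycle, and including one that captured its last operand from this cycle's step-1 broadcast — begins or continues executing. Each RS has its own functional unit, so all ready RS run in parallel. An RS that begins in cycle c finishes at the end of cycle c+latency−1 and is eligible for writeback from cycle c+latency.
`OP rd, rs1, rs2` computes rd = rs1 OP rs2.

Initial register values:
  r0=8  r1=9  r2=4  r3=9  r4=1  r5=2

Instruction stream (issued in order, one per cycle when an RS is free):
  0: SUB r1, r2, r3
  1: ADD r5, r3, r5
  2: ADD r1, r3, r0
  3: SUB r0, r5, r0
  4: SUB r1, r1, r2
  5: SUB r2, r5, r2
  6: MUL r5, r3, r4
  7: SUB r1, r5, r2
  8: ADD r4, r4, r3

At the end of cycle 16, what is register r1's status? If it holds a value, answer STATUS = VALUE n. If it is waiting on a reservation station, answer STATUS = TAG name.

STATUS = VALUE 2

c1: issue SUB r1<-Add1 | r0:8,r1:Add1,r2:4,r3:9,r4:1,r5:2
c2: issue ADD r5<-Add2 | r0:8,r1:Add1,r2:4,r3:9,r4:1,r5:Add2
c3: stall | r0:8,r1:Add1,r2:4,r3:9,r4:1,r5:Add2
c4: CDB Add1=-5; issue ADD r1<-Add1 | r0:8,r1:Add1,r2:4,r3:9,r4:1,r5:Add2
c5: CDB Add2=11; issue SUB r0<-Add2 | r0:Add2,r1:Add1,r2:4,r3:9,r4:1,r5:11
c6: stall | r0:Add2,r1:Add1,r2:4,r3:9,r4:1,r5:11
c7: CDB Add1=17; issue SUB r1<-Add1 | r0:Add2,r1:Add1,r2:4,r3:9,r4:1,r5:11
c8: CDB Add2=3; issue SUB r2<-Add2 | r0:3,r1:Add1,r2:Add2,r3:9,r4:1,r5:11
c9: issue MUL r5<-Mul1 | r0:3,r1:Add1,r2:Add2,r3:9,r4:1,r5:Mul1
c10: CDB Add1=13; issue SUB r1<-Add1 | r0:3,r1:Add1,r2:Add2,r3:9,r4:1,r5:Mul1
c11: CDB Add2=7; issue ADD r4<-Add2 | r0:3,r1:Add1,r2:7,r3:9,r4:Add2,r5:Mul1
c12: - | r0:3,r1:Add1,r2:7,r3:9,r4:Add2,r5:Mul1
c13: CDB Mul1=9 | r0:3,r1:Add1,r2:7,r3:9,r4:Add2,r5:9
c14: CDB Add2=10 | r0:3,r1:Add1,r2:7,r3:9,r4:10,r5:9
c15: - | r0:3,r1:Add1,r2:7,r3:9,r4:10,r5:9
c16: CDB Add1=2 | r0:3,r1:2,r2:7,r3:9,r4:10,r5:9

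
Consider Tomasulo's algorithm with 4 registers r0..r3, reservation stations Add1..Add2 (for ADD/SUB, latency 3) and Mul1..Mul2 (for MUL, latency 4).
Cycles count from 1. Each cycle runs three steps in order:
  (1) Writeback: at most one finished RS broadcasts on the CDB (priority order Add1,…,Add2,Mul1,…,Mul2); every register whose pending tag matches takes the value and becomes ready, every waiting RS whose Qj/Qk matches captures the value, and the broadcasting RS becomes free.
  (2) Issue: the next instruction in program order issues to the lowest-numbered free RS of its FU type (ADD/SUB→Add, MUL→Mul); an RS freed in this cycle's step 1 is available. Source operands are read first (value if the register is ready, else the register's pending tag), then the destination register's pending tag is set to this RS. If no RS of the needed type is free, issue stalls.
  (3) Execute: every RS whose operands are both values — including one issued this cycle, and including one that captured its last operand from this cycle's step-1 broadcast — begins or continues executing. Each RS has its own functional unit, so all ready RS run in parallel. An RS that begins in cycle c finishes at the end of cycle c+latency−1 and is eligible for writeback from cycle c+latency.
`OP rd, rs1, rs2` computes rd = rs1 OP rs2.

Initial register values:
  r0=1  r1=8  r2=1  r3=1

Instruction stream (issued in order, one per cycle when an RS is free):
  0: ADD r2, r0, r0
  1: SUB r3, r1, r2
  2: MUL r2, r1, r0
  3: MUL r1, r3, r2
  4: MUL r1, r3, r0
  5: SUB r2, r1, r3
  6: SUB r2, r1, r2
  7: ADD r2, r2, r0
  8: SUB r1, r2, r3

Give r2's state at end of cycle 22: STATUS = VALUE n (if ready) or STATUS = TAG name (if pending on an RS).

STATUS = VALUE 7

  c1: issue ADD r2<-Add1  regs: r0:1,r1:8,r2:Add1,r3:1
  c2: issue SUB r3<-Add2  regs: r0:1,r1:8,r2:Add1,r3:Add2
  c3: issue MUL r2<-Mul1  regs: r0:1,r1:8,r2:Mul1,r3:Add2
  c4: CDB Add1=2; issue MUL r1<-Mul2  regs: r0:1,r1:Mul2,r2:Mul1,r3:Add2
  c5: stall  regs: r0:1,r1:Mul2,r2:Mul1,r3:Add2
  c6: stall  regs: r0:1,r1:Mul2,r2:Mul1,r3:Add2
  c7: CDB Add2=6; stall  regs: r0:1,r1:Mul2,r2:Mul1,r3:6
  c8: CDB Mul1=8; issue MUL r1<-Mul1  regs: r0:1,r1:Mul1,r2:8,r3:6
  c9: issue SUB r2<-Add1  regs: r0:1,r1:Mul1,r2:Add1,r3:6
  c10: issue SUB r2<-Add2  regs: r0:1,r1:Mul1,r2:Add2,r3:6
  c11: stall  regs: r0:1,r1:Mul1,r2:Add2,r3:6
  c12: CDB Mul1=6; stall  regs: r0:1,r1:6,r2:Add2,r3:6
  c13: CDB Mul2=48; stall  regs: r0:1,r1:6,r2:Add2,r3:6
  c14: stall  regs: r0:1,r1:6,r2:Add2,r3:6
  c15: CDB Add1=0; issue ADD r2<-Add1  regs: r0:1,r1:6,r2:Add1,r3:6
  c16: stall  regs: r0:1,r1:6,r2:Add1,r3:6
  c17: stall  regs: r0:1,r1:6,r2:Add1,r3:6
  c18: CDB Add2=6; issue SUB r1<-Add2  regs: r0:1,r1:Add2,r2:Add1,r3:6
  c19: -  regs: r0:1,r1:Add2,r2:Add1,r3:6
  c20: -  regs: r0:1,r1:Add2,r2:Add1,r3:6
  c21: CDB Add1=7  regs: r0:1,r1:Add2,r2:7,r3:6
  c22: -  regs: r0:1,r1:Add2,r2:7,r3:6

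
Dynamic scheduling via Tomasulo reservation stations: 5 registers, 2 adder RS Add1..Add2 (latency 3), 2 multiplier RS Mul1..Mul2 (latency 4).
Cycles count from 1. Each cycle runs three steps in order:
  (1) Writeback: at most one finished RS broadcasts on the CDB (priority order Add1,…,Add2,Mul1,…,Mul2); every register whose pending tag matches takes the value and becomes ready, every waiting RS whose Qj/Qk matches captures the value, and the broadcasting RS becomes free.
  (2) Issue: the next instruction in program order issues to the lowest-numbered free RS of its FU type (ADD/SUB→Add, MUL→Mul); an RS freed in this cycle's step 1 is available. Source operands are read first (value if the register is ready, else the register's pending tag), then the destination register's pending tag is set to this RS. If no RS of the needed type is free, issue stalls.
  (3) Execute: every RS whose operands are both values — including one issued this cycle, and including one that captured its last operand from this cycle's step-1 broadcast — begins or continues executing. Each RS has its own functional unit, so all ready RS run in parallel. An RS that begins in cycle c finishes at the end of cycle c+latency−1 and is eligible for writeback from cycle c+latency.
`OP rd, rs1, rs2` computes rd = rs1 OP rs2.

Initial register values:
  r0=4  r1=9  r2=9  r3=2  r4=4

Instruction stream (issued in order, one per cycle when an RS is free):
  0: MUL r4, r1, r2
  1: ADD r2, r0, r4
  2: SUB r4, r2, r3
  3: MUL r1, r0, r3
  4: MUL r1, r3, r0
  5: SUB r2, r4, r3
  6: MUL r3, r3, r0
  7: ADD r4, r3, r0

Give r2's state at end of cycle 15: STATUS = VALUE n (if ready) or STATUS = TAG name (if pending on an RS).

STATUS = VALUE 81

c1: issue MUL r4<-Mul1 | r0:4,r1:9,r2:9,r3:2,r4:Mul1
c2: issue ADD r2<-Add1 | r0:4,r1:9,r2:Add1,r3:2,r4:Mul1
c3: issue SUB r4<-Add2 | r0:4,r1:9,r2:Add1,r3:2,r4:Add2
c4: issue MUL r1<-Mul2 | r0:4,r1:Mul2,r2:Add1,r3:2,r4:Add2
c5: CDB Mul1=81; issue MUL r1<-Mul1 | r0:4,r1:Mul1,r2:Add1,r3:2,r4:Add2
c6: stall | r0:4,r1:Mul1,r2:Add1,r3:2,r4:Add2
c7: stall | r0:4,r1:Mul1,r2:Add1,r3:2,r4:Add2
c8: CDB Add1=85; issue SUB r2<-Add1 | r0:4,r1:Mul1,r2:Add1,r3:2,r4:Add2
c9: CDB Mul1=8; issue MUL r3<-Mul1 | r0:4,r1:8,r2:Add1,r3:Mul1,r4:Add2
c10: CDB Mul2=8; stall | r0:4,r1:8,r2:Add1,r3:Mul1,r4:Add2
c11: CDB Add2=83; issue ADD r4<-Add2 | r0:4,r1:8,r2:Add1,r3:Mul1,r4:Add2
c12: - | r0:4,r1:8,r2:Add1,r3:Mul1,r4:Add2
c13: CDB Mul1=8 | r0:4,r1:8,r2:Add1,r3:8,r4:Add2
c14: CDB Add1=81 | r0:4,r1:8,r2:81,r3:8,r4:Add2
c15: - | r0:4,r1:8,r2:81,r3:8,r4:Add2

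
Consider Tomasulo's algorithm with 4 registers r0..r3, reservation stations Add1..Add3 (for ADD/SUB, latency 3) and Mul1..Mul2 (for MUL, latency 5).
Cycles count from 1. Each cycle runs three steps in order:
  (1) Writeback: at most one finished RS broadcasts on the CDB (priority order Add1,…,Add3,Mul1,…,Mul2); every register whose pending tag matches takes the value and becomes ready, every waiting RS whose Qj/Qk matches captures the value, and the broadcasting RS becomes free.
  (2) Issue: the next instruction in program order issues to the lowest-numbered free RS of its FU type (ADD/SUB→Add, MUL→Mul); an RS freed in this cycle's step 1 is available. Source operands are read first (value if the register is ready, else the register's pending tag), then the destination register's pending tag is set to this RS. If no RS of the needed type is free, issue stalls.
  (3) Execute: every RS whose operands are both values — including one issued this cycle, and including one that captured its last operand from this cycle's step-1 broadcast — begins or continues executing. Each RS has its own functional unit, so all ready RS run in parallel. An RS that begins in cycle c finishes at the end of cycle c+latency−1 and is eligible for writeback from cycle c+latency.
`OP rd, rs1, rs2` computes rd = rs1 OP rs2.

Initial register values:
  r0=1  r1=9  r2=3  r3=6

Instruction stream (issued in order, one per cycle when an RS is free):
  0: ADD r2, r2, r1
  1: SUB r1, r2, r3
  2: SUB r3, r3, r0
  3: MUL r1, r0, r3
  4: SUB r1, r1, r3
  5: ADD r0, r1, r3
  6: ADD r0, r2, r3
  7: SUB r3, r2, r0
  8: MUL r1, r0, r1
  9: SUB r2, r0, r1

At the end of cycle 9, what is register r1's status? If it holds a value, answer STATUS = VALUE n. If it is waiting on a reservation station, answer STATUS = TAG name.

cycle 1: issue ADD r2<-Add1 // r0:1,r1:9,r2:Add1,r3:6
cycle 2: issue SUB r1<-Add2 // r0:1,r1:Add2,r2:Add1,r3:6
cycle 3: issue SUB r3<-Add3 // r0:1,r1:Add2,r2:Add1,r3:Add3
cycle 4: CDB Add1=12; issue MUL r1<-Mul1 // r0:1,r1:Mul1,r2:12,r3:Add3
cycle 5: issue SUB r1<-Add1 // r0:1,r1:Add1,r2:12,r3:Add3
cycle 6: CDB Add3=5; issue ADD r0<-Add3 // r0:Add3,r1:Add1,r2:12,r3:5
cycle 7: CDB Add2=6; issue ADD r0<-Add2 // r0:Add2,r1:Add1,r2:12,r3:5
cycle 8: stall // r0:Add2,r1:Add1,r2:12,r3:5
cycle 9: stall // r0:Add2,r1:Add1,r2:12,r3:5

STATUS = TAG Add1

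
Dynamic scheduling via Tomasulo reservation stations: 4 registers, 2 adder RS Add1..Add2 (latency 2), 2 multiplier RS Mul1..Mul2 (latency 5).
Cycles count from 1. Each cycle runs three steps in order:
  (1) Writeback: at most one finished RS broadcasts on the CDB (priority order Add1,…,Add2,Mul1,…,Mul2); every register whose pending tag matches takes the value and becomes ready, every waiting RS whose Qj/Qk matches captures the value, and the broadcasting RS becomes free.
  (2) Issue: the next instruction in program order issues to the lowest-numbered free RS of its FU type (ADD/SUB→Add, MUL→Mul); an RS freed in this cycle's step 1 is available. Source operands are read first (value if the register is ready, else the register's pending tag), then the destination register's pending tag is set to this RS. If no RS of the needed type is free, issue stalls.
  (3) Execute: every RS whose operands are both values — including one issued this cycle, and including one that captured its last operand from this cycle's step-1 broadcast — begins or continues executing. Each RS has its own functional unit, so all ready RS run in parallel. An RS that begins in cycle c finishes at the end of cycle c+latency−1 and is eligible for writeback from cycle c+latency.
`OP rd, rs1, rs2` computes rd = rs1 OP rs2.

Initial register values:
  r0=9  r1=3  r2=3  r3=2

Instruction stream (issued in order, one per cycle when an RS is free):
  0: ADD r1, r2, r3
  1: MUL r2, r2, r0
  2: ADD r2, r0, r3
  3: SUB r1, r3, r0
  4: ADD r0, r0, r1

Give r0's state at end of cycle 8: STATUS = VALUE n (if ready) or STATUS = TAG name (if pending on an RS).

STATUS = VALUE 2

  c1: issue ADD r1<-Add1  regs: r0:9,r1:Add1,r2:3,r3:2
  c2: issue MUL r2<-Mul1  regs: r0:9,r1:Add1,r2:Mul1,r3:2
  c3: CDB Add1=5; issue ADD r2<-Add1  regs: r0:9,r1:5,r2:Add1,r3:2
  c4: issue SUB r1<-Add2  regs: r0:9,r1:Add2,r2:Add1,r3:2
  c5: CDB Add1=11; issue ADD r0<-Add1  regs: r0:Add1,r1:Add2,r2:11,r3:2
  c6: CDB Add2=-7  regs: r0:Add1,r1:-7,r2:11,r3:2
  c7: CDB Mul1=27  regs: r0:Add1,r1:-7,r2:11,r3:2
  c8: CDB Add1=2  regs: r0:2,r1:-7,r2:11,r3:2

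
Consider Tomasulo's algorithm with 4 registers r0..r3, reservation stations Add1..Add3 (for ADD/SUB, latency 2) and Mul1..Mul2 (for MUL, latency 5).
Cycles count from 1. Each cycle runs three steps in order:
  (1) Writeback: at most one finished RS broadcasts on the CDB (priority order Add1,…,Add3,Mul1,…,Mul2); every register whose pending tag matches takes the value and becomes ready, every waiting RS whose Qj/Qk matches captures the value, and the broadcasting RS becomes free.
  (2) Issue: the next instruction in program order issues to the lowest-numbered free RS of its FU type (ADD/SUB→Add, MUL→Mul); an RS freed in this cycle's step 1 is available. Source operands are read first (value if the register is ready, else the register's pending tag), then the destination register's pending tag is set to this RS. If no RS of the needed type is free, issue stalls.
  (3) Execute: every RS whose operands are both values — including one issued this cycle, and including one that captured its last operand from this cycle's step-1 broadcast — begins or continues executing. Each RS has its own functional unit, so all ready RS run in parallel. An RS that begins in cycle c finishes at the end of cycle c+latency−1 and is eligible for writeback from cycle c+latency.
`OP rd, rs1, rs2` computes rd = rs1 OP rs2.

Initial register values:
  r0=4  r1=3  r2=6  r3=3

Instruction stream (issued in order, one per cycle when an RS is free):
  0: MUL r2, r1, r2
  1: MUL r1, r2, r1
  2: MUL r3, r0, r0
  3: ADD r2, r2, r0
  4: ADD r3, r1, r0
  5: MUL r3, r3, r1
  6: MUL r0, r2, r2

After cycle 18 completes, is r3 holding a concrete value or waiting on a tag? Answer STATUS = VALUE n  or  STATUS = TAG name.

STATUS = TAG Mul1

  c1: issue MUL r2<-Mul1  regs: r0:4,r1:3,r2:Mul1,r3:3
  c2: issue MUL r1<-Mul2  regs: r0:4,r1:Mul2,r2:Mul1,r3:3
  c3: stall  regs: r0:4,r1:Mul2,r2:Mul1,r3:3
  c4: stall  regs: r0:4,r1:Mul2,r2:Mul1,r3:3
  c5: stall  regs: r0:4,r1:Mul2,r2:Mul1,r3:3
  c6: CDB Mul1=18; issue MUL r3<-Mul1  regs: r0:4,r1:Mul2,r2:18,r3:Mul1
  c7: issue ADD r2<-Add1  regs: r0:4,r1:Mul2,r2:Add1,r3:Mul1
  c8: issue ADD r3<-Add2  regs: r0:4,r1:Mul2,r2:Add1,r3:Add2
  c9: CDB Add1=22; stall  regs: r0:4,r1:Mul2,r2:22,r3:Add2
  c10: stall  regs: r0:4,r1:Mul2,r2:22,r3:Add2
  c11: CDB Mul1=16; issue MUL r3<-Mul1  regs: r0:4,r1:Mul2,r2:22,r3:Mul1
  c12: CDB Mul2=54; issue MUL r0<-Mul2  regs: r0:Mul2,r1:54,r2:22,r3:Mul1
  c13: -  regs: r0:Mul2,r1:54,r2:22,r3:Mul1
  c14: CDB Add2=58  regs: r0:Mul2,r1:54,r2:22,r3:Mul1
  c15: -  regs: r0:Mul2,r1:54,r2:22,r3:Mul1
  c16: -  regs: r0:Mul2,r1:54,r2:22,r3:Mul1
  c17: CDB Mul2=484  regs: r0:484,r1:54,r2:22,r3:Mul1
  c18: -  regs: r0:484,r1:54,r2:22,r3:Mul1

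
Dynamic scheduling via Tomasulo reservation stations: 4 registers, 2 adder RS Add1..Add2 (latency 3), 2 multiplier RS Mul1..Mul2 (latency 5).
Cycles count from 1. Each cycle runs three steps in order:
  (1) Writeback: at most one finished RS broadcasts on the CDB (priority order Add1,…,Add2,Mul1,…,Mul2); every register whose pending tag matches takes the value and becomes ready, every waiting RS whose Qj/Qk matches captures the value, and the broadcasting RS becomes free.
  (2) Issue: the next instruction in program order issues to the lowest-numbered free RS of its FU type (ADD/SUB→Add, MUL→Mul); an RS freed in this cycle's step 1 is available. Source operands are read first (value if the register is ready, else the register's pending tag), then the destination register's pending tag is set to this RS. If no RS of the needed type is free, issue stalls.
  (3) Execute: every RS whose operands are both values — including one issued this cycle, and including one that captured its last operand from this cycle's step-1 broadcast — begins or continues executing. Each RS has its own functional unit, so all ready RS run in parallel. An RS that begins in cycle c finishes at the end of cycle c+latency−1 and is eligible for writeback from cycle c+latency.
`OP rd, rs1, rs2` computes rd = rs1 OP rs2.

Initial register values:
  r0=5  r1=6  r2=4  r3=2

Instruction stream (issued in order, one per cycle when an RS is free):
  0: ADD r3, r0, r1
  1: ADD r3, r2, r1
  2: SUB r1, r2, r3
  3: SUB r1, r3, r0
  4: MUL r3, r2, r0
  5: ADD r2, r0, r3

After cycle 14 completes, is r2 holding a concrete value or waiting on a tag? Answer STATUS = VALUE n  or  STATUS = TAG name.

STATUS = VALUE 25

cycle 1: issue ADD r3<-Add1 // r0:5,r1:6,r2:4,r3:Add1
cycle 2: issue ADD r3<-Add2 // r0:5,r1:6,r2:4,r3:Add2
cycle 3: stall // r0:5,r1:6,r2:4,r3:Add2
cycle 4: CDB Add1=11; issue SUB r1<-Add1 // r0:5,r1:Add1,r2:4,r3:Add2
cycle 5: CDB Add2=10; issue SUB r1<-Add2 // r0:5,r1:Add2,r2:4,r3:10
cycle 6: issue MUL r3<-Mul1 // r0:5,r1:Add2,r2:4,r3:Mul1
cycle 7: stall // r0:5,r1:Add2,r2:4,r3:Mul1
cycle 8: CDB Add1=-6; issue ADD r2<-Add1 // r0:5,r1:Add2,r2:Add1,r3:Mul1
cycle 9: CDB Add2=5 // r0:5,r1:5,r2:Add1,r3:Mul1
cycle 10: - // r0:5,r1:5,r2:Add1,r3:Mul1
cycle 11: CDB Mul1=20 // r0:5,r1:5,r2:Add1,r3:20
cycle 12: - // r0:5,r1:5,r2:Add1,r3:20
cycle 13: - // r0:5,r1:5,r2:Add1,r3:20
cycle 14: CDB Add1=25 // r0:5,r1:5,r2:25,r3:20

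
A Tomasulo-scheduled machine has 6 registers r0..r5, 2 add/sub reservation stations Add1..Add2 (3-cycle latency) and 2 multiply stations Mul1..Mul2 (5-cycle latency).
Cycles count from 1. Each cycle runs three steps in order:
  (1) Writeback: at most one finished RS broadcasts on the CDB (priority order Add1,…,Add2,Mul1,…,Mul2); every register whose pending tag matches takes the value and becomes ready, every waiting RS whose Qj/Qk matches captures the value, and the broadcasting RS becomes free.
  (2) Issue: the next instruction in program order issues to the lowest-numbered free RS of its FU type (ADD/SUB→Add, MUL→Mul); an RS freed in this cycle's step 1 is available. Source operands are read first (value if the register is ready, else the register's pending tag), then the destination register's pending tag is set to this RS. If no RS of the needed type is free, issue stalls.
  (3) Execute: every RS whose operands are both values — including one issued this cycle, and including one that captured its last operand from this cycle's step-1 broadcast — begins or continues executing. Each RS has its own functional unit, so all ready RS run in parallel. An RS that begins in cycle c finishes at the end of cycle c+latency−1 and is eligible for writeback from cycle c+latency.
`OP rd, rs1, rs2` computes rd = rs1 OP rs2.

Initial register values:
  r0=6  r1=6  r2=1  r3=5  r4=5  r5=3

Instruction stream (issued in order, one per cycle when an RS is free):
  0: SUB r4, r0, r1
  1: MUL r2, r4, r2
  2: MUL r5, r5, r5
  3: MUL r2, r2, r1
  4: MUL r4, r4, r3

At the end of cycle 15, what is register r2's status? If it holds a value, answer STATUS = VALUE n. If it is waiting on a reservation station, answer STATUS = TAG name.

cycle 1: issue SUB r4<-Add1 // r0:6,r1:6,r2:1,r3:5,r4:Add1,r5:3
cycle 2: issue MUL r2<-Mul1 // r0:6,r1:6,r2:Mul1,r3:5,r4:Add1,r5:3
cycle 3: issue MUL r5<-Mul2 // r0:6,r1:6,r2:Mul1,r3:5,r4:Add1,r5:Mul2
cycle 4: CDB Add1=0; stall // r0:6,r1:6,r2:Mul1,r3:5,r4:0,r5:Mul2
cycle 5: stall // r0:6,r1:6,r2:Mul1,r3:5,r4:0,r5:Mul2
cycle 6: stall // r0:6,r1:6,r2:Mul1,r3:5,r4:0,r5:Mul2
cycle 7: stall // r0:6,r1:6,r2:Mul1,r3:5,r4:0,r5:Mul2
cycle 8: CDB Mul2=9; issue MUL r2<-Mul2 // r0:6,r1:6,r2:Mul2,r3:5,r4:0,r5:9
cycle 9: CDB Mul1=0; issue MUL r4<-Mul1 // r0:6,r1:6,r2:Mul2,r3:5,r4:Mul1,r5:9
cycle 10: - // r0:6,r1:6,r2:Mul2,r3:5,r4:Mul1,r5:9
cycle 11: - // r0:6,r1:6,r2:Mul2,r3:5,r4:Mul1,r5:9
cycle 12: - // r0:6,r1:6,r2:Mul2,r3:5,r4:Mul1,r5:9
cycle 13: - // r0:6,r1:6,r2:Mul2,r3:5,r4:Mul1,r5:9
cycle 14: CDB Mul1=0 // r0:6,r1:6,r2:Mul2,r3:5,r4:0,r5:9
cycle 15: CDB Mul2=0 // r0:6,r1:6,r2:0,r3:5,r4:0,r5:9

STATUS = VALUE 0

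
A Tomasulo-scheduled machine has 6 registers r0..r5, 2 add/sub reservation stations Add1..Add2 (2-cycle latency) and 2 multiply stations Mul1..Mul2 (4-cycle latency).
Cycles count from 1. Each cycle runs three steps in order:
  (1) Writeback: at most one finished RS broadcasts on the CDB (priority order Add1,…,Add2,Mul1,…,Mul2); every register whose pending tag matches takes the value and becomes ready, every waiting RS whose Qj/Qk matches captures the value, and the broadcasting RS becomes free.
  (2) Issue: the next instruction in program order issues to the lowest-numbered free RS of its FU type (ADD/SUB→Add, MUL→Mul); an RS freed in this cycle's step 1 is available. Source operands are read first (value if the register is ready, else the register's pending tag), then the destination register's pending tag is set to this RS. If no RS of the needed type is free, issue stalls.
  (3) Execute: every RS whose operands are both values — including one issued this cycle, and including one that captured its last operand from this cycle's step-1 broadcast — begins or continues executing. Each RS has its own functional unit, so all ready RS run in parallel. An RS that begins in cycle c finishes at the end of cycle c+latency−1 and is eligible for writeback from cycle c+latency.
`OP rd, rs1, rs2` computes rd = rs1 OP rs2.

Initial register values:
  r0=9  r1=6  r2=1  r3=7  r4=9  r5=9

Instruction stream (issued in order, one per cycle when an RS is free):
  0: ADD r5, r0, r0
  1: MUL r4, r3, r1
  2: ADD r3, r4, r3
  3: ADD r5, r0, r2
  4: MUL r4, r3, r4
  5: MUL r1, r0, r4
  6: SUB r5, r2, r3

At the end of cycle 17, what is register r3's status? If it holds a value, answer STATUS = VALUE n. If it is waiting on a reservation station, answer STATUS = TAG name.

STATUS = VALUE 49

  c1: issue ADD r5<-Add1  regs: r0:9,r1:6,r2:1,r3:7,r4:9,r5:Add1
  c2: issue MUL r4<-Mul1  regs: r0:9,r1:6,r2:1,r3:7,r4:Mul1,r5:Add1
  c3: CDB Add1=18; issue ADD r3<-Add1  regs: r0:9,r1:6,r2:1,r3:Add1,r4:Mul1,r5:18
  c4: issue ADD r5<-Add2  regs: r0:9,r1:6,r2:1,r3:Add1,r4:Mul1,r5:Add2
  c5: issue MUL r4<-Mul2  regs: r0:9,r1:6,r2:1,r3:Add1,r4:Mul2,r5:Add2
  c6: CDB Add2=10; stall  regs: r0:9,r1:6,r2:1,r3:Add1,r4:Mul2,r5:10
  c7: CDB Mul1=42; issue MUL r1<-Mul1  regs: r0:9,r1:Mul1,r2:1,r3:Add1,r4:Mul2,r5:10
  c8: issue SUB r5<-Add2  regs: r0:9,r1:Mul1,r2:1,r3:Add1,r4:Mul2,r5:Add2
  c9: CDB Add1=49  regs: r0:9,r1:Mul1,r2:1,r3:49,r4:Mul2,r5:Add2
  c10: -  regs: r0:9,r1:Mul1,r2:1,r3:49,r4:Mul2,r5:Add2
  c11: CDB Add2=-48  regs: r0:9,r1:Mul1,r2:1,r3:49,r4:Mul2,r5:-48
  c12: -  regs: r0:9,r1:Mul1,r2:1,r3:49,r4:Mul2,r5:-48
  c13: CDB Mul2=2058  regs: r0:9,r1:Mul1,r2:1,r3:49,r4:2058,r5:-48
  c14: -  regs: r0:9,r1:Mul1,r2:1,r3:49,r4:2058,r5:-48
  c15: -  regs: r0:9,r1:Mul1,r2:1,r3:49,r4:2058,r5:-48
  c16: -  regs: r0:9,r1:Mul1,r2:1,r3:49,r4:2058,r5:-48
  c17: CDB Mul1=18522  regs: r0:9,r1:18522,r2:1,r3:49,r4:2058,r5:-48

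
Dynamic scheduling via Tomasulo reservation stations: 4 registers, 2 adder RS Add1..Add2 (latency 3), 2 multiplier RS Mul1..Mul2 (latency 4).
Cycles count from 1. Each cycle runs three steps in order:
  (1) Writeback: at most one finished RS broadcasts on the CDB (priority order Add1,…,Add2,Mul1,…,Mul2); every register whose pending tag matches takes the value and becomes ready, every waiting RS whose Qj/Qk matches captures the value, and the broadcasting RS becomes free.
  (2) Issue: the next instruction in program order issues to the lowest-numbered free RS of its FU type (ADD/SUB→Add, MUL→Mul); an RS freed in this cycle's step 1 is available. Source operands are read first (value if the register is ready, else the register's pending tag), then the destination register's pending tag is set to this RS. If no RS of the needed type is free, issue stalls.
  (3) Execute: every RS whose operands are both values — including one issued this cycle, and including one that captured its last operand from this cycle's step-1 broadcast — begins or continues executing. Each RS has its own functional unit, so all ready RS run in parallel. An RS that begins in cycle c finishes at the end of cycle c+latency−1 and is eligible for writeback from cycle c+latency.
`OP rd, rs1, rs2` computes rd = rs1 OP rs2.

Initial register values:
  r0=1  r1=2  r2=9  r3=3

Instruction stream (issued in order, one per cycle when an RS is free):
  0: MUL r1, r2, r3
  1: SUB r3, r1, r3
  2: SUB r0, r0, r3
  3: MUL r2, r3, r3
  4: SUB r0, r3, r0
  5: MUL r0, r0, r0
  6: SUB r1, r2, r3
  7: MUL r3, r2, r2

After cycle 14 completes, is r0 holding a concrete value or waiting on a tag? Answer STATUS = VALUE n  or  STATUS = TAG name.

STATUS = TAG Mul1

cycle 1: issue MUL r1<-Mul1 // r0:1,r1:Mul1,r2:9,r3:3
cycle 2: issue SUB r3<-Add1 // r0:1,r1:Mul1,r2:9,r3:Add1
cycle 3: issue SUB r0<-Add2 // r0:Add2,r1:Mul1,r2:9,r3:Add1
cycle 4: issue MUL r2<-Mul2 // r0:Add2,r1:Mul1,r2:Mul2,r3:Add1
cycle 5: CDB Mul1=27; stall // r0:Add2,r1:27,r2:Mul2,r3:Add1
cycle 6: stall // r0:Add2,r1:27,r2:Mul2,r3:Add1
cycle 7: stall // r0:Add2,r1:27,r2:Mul2,r3:Add1
cycle 8: CDB Add1=24; issue SUB r0<-Add1 // r0:Add1,r1:27,r2:Mul2,r3:24
cycle 9: issue MUL r0<-Mul1 // r0:Mul1,r1:27,r2:Mul2,r3:24
cycle 10: stall // r0:Mul1,r1:27,r2:Mul2,r3:24
cycle 11: CDB Add2=-23; issue SUB r1<-Add2 // r0:Mul1,r1:Add2,r2:Mul2,r3:24
cycle 12: CDB Mul2=576; issue MUL r3<-Mul2 // r0:Mul1,r1:Add2,r2:576,r3:Mul2
cycle 13: - // r0:Mul1,r1:Add2,r2:576,r3:Mul2
cycle 14: CDB Add1=47 // r0:Mul1,r1:Add2,r2:576,r3:Mul2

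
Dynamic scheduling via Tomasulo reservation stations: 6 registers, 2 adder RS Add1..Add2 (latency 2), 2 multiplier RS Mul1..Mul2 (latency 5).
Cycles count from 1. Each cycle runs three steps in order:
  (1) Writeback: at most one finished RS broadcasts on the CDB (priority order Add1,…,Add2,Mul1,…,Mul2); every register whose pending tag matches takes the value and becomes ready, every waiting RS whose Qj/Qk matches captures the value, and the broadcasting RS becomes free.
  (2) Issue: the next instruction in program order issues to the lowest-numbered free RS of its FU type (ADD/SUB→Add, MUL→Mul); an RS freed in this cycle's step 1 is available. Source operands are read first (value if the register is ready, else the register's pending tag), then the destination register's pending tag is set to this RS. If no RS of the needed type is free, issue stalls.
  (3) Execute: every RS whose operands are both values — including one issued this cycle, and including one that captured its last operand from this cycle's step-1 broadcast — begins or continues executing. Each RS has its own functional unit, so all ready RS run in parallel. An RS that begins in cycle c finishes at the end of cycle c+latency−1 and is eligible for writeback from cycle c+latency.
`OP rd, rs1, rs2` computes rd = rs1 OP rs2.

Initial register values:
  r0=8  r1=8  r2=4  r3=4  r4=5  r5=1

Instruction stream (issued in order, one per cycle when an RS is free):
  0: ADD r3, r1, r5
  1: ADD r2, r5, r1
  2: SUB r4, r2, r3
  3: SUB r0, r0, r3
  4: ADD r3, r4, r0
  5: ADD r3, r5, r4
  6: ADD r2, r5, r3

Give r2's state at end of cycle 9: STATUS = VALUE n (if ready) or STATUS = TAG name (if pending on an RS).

  c1: issue ADD r3<-Add1  regs: r0:8,r1:8,r2:4,r3:Add1,r4:5,r5:1
  c2: issue ADD r2<-Add2  regs: r0:8,r1:8,r2:Add2,r3:Add1,r4:5,r5:1
  c3: CDB Add1=9; issue SUB r4<-Add1  regs: r0:8,r1:8,r2:Add2,r3:9,r4:Add1,r5:1
  c4: CDB Add2=9; issue SUB r0<-Add2  regs: r0:Add2,r1:8,r2:9,r3:9,r4:Add1,r5:1
  c5: stall  regs: r0:Add2,r1:8,r2:9,r3:9,r4:Add1,r5:1
  c6: CDB Add1=0; issue ADD r3<-Add1  regs: r0:Add2,r1:8,r2:9,r3:Add1,r4:0,r5:1
  c7: CDB Add2=-1; issue ADD r3<-Add2  regs: r0:-1,r1:8,r2:9,r3:Add2,r4:0,r5:1
  c8: stall  regs: r0:-1,r1:8,r2:9,r3:Add2,r4:0,r5:1
  c9: CDB Add1=-1; issue ADD r2<-Add1  regs: r0:-1,r1:8,r2:Add1,r3:Add2,r4:0,r5:1

STATUS = TAG Add1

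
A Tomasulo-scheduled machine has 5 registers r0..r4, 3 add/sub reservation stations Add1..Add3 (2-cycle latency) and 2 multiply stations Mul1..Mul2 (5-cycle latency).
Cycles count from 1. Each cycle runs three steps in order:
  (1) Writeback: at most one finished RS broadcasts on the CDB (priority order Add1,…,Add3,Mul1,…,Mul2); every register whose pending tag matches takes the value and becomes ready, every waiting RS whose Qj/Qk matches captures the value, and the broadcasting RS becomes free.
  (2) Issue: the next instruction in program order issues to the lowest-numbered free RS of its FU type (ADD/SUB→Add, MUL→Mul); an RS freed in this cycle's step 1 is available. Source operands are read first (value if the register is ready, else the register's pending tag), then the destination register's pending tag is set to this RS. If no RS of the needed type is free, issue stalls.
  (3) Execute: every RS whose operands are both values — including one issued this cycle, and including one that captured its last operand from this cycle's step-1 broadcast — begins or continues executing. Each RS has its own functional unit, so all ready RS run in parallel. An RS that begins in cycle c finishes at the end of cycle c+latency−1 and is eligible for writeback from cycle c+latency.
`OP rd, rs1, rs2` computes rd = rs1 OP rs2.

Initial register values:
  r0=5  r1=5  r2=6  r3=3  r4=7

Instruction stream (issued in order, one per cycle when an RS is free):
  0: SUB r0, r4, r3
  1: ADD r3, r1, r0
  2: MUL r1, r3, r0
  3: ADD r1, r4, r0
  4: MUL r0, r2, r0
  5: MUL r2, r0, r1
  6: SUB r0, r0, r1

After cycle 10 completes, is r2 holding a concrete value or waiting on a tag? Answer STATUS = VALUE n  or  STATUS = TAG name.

STATUS = TAG Mul1

cycle 1: issue SUB r0<-Add1 // r0:Add1,r1:5,r2:6,r3:3,r4:7
cycle 2: issue ADD r3<-Add2 // r0:Add1,r1:5,r2:6,r3:Add2,r4:7
cycle 3: CDB Add1=4; issue MUL r1<-Mul1 // r0:4,r1:Mul1,r2:6,r3:Add2,r4:7
cycle 4: issue ADD r1<-Add1 // r0:4,r1:Add1,r2:6,r3:Add2,r4:7
cycle 5: CDB Add2=9; issue MUL r0<-Mul2 // r0:Mul2,r1:Add1,r2:6,r3:9,r4:7
cycle 6: CDB Add1=11; stall // r0:Mul2,r1:11,r2:6,r3:9,r4:7
cycle 7: stall // r0:Mul2,r1:11,r2:6,r3:9,r4:7
cycle 8: stall // r0:Mul2,r1:11,r2:6,r3:9,r4:7
cycle 9: stall // r0:Mul2,r1:11,r2:6,r3:9,r4:7
cycle 10: CDB Mul1=36; issue MUL r2<-Mul1 // r0:Mul2,r1:11,r2:Mul1,r3:9,r4:7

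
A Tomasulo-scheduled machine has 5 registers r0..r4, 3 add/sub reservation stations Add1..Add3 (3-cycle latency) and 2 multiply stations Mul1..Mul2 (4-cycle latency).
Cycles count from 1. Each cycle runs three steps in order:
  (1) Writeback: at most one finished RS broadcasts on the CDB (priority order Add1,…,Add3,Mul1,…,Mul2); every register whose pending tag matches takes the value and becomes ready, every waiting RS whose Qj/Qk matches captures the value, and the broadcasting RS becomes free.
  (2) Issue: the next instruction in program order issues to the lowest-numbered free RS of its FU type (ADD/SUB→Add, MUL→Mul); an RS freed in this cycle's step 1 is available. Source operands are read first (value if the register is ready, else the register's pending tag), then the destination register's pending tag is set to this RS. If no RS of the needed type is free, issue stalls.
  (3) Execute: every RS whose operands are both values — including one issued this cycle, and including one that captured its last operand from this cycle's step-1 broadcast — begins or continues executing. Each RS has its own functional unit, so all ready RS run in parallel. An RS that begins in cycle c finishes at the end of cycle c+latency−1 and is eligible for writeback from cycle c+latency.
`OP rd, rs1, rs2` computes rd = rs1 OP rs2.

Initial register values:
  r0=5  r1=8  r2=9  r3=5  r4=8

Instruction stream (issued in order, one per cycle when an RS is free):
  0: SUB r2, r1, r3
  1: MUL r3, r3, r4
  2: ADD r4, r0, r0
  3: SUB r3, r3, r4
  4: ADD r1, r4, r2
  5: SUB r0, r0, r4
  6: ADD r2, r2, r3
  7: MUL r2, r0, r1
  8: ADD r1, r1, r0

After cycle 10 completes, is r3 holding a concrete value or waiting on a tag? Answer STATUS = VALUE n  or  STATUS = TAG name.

c1: issue SUB r2<-Add1 | r0:5,r1:8,r2:Add1,r3:5,r4:8
c2: issue MUL r3<-Mul1 | r0:5,r1:8,r2:Add1,r3:Mul1,r4:8
c3: issue ADD r4<-Add2 | r0:5,r1:8,r2:Add1,r3:Mul1,r4:Add2
c4: CDB Add1=3; issue SUB r3<-Add1 | r0:5,r1:8,r2:3,r3:Add1,r4:Add2
c5: issue ADD r1<-Add3 | r0:5,r1:Add3,r2:3,r3:Add1,r4:Add2
c6: CDB Add2=10; issue SUB r0<-Add2 | r0:Add2,r1:Add3,r2:3,r3:Add1,r4:10
c7: CDB Mul1=40; stall | r0:Add2,r1:Add3,r2:3,r3:Add1,r4:10
c8: stall | r0:Add2,r1:Add3,r2:3,r3:Add1,r4:10
c9: CDB Add2=-5; issue ADD r2<-Add2 | r0:-5,r1:Add3,r2:Add2,r3:Add1,r4:10
c10: CDB Add1=30; issue MUL r2<-Mul1 | r0:-5,r1:Add3,r2:Mul1,r3:30,r4:10

STATUS = VALUE 30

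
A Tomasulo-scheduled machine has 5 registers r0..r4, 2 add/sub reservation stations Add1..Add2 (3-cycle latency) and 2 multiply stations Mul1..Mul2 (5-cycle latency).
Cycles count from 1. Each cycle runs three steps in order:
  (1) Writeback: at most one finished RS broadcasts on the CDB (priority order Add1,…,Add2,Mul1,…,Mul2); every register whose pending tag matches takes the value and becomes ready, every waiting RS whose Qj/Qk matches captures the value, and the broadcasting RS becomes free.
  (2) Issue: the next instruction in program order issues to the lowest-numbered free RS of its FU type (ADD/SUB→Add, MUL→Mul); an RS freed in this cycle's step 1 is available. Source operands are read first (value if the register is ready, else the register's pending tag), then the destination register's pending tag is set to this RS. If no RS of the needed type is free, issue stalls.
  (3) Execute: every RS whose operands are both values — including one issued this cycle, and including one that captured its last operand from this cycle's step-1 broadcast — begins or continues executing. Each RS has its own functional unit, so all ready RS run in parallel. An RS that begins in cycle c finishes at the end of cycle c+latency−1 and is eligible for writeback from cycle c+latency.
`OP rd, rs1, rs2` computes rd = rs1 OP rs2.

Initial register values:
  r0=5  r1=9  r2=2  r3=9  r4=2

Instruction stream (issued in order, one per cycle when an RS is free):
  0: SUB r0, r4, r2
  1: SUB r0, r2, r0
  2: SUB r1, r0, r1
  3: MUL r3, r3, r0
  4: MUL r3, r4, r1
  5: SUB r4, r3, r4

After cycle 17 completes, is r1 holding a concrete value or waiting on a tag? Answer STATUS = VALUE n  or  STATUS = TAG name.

STATUS = VALUE -7

cycle 1: issue SUB r0<-Add1 // r0:Add1,r1:9,r2:2,r3:9,r4:2
cycle 2: issue SUB r0<-Add2 // r0:Add2,r1:9,r2:2,r3:9,r4:2
cycle 3: stall // r0:Add2,r1:9,r2:2,r3:9,r4:2
cycle 4: CDB Add1=0; issue SUB r1<-Add1 // r0:Add2,r1:Add1,r2:2,r3:9,r4:2
cycle 5: issue MUL r3<-Mul1 // r0:Add2,r1:Add1,r2:2,r3:Mul1,r4:2
cycle 6: issue MUL r3<-Mul2 // r0:Add2,r1:Add1,r2:2,r3:Mul2,r4:2
cycle 7: CDB Add2=2; issue SUB r4<-Add2 // r0:2,r1:Add1,r2:2,r3:Mul2,r4:Add2
cycle 8: - // r0:2,r1:Add1,r2:2,r3:Mul2,r4:Add2
cycle 9: - // r0:2,r1:Add1,r2:2,r3:Mul2,r4:Add2
cycle 10: CDB Add1=-7 // r0:2,r1:-7,r2:2,r3:Mul2,r4:Add2
cycle 11: - // r0:2,r1:-7,r2:2,r3:Mul2,r4:Add2
cycle 12: CDB Mul1=18 // r0:2,r1:-7,r2:2,r3:Mul2,r4:Add2
cycle 13: - // r0:2,r1:-7,r2:2,r3:Mul2,r4:Add2
cycle 14: - // r0:2,r1:-7,r2:2,r3:Mul2,r4:Add2
cycle 15: CDB Mul2=-14 // r0:2,r1:-7,r2:2,r3:-14,r4:Add2
cycle 16: - // r0:2,r1:-7,r2:2,r3:-14,r4:Add2
cycle 17: - // r0:2,r1:-7,r2:2,r3:-14,r4:Add2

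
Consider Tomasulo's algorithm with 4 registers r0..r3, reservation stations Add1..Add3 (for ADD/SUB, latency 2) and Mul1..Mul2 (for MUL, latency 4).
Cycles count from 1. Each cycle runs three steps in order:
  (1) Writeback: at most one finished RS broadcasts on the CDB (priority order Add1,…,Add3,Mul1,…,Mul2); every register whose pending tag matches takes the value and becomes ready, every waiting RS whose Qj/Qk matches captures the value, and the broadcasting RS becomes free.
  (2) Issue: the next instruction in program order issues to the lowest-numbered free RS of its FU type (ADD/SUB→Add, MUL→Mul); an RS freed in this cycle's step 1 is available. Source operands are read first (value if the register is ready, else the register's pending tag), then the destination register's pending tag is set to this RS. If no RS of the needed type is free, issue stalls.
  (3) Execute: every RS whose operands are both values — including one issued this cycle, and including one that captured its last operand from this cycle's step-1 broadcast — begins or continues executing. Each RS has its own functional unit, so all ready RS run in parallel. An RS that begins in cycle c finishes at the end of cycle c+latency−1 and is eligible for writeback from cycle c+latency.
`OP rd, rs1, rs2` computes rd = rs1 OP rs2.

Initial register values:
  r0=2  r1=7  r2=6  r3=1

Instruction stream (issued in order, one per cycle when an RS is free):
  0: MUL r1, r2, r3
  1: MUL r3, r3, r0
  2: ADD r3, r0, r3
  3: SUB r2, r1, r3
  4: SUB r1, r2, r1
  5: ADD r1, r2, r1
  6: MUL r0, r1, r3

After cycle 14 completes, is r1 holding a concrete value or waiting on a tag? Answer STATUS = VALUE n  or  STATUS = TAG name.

  c1: issue MUL r1<-Mul1  regs: r0:2,r1:Mul1,r2:6,r3:1
  c2: issue MUL r3<-Mul2  regs: r0:2,r1:Mul1,r2:6,r3:Mul2
  c3: issue ADD r3<-Add1  regs: r0:2,r1:Mul1,r2:6,r3:Add1
  c4: issue SUB r2<-Add2  regs: r0:2,r1:Mul1,r2:Add2,r3:Add1
  c5: CDB Mul1=6; issue SUB r1<-Add3  regs: r0:2,r1:Add3,r2:Add2,r3:Add1
  c6: CDB Mul2=2; stall  regs: r0:2,r1:Add3,r2:Add2,r3:Add1
  c7: stall  regs: r0:2,r1:Add3,r2:Add2,r3:Add1
  c8: CDB Add1=4; issue ADD r1<-Add1  regs: r0:2,r1:Add1,r2:Add2,r3:4
  c9: issue MUL r0<-Mul1  regs: r0:Mul1,r1:Add1,r2:Add2,r3:4
  c10: CDB Add2=2  regs: r0:Mul1,r1:Add1,r2:2,r3:4
  c11: -  regs: r0:Mul1,r1:Add1,r2:2,r3:4
  c12: CDB Add3=-4  regs: r0:Mul1,r1:Add1,r2:2,r3:4
  c13: -  regs: r0:Mul1,r1:Add1,r2:2,r3:4
  c14: CDB Add1=-2  regs: r0:Mul1,r1:-2,r2:2,r3:4

STATUS = VALUE -2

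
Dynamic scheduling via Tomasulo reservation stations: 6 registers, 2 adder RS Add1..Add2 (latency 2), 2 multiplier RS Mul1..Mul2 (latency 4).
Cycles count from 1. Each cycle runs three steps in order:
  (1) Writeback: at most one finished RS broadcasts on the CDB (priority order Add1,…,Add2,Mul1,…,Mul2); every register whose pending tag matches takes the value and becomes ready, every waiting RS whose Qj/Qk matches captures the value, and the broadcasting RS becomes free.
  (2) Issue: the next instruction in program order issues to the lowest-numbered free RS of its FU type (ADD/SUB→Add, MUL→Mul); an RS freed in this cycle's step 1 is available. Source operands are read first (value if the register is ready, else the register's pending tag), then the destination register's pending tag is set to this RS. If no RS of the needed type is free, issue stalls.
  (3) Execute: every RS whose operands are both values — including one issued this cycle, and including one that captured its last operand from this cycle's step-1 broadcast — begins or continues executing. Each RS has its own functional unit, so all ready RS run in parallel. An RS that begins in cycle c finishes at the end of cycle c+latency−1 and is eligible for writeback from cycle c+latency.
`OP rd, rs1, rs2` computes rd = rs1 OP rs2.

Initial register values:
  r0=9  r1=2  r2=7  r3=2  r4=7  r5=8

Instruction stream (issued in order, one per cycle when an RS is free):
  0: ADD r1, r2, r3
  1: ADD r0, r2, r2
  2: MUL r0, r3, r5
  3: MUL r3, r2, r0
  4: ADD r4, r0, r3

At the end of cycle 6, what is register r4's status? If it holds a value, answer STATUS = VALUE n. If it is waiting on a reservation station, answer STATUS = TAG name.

  c1: issue ADD r1<-Add1  regs: r0:9,r1:Add1,r2:7,r3:2,r4:7,r5:8
  c2: issue ADD r0<-Add2  regs: r0:Add2,r1:Add1,r2:7,r3:2,r4:7,r5:8
  c3: CDB Add1=9; issue MUL r0<-Mul1  regs: r0:Mul1,r1:9,r2:7,r3:2,r4:7,r5:8
  c4: CDB Add2=14; issue MUL r3<-Mul2  regs: r0:Mul1,r1:9,r2:7,r3:Mul2,r4:7,r5:8
  c5: issue ADD r4<-Add1  regs: r0:Mul1,r1:9,r2:7,r3:Mul2,r4:Add1,r5:8
  c6: -  regs: r0:Mul1,r1:9,r2:7,r3:Mul2,r4:Add1,r5:8

STATUS = TAG Add1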